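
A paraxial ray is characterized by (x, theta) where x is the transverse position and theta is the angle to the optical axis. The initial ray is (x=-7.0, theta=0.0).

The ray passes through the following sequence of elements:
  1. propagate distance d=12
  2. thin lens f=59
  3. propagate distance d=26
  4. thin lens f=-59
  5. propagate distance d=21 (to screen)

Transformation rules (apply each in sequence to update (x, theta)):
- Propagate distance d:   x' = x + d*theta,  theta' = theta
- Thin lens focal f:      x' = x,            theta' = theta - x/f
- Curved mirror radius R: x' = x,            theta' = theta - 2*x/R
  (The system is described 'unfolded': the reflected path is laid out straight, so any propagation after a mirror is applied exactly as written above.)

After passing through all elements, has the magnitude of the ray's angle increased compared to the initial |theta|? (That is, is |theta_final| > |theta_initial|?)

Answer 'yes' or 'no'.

Initial: x=-7.0000 theta=0.0000
After 1 (propagate distance d=12): x=-7.0000 theta=0.0000
After 2 (thin lens f=59): x=-7.0000 theta=7/59 (≈0.1186)
After 3 (propagate distance d=26): x=-231/59 (≈-3.9153) theta=7/59 (≈0.1186)
After 4 (thin lens f=-59): x=-231/59 (≈-3.9153) theta=182/3481 (≈0.0523)
After 5 (propagate distance d=21 (to screen)): x=-9807/3481 (≈-2.8173) theta=182/3481 (≈0.0523)
|theta_initial|=0.0000 |theta_final|=182/3481 (≈0.0523) -> increased

Answer: yes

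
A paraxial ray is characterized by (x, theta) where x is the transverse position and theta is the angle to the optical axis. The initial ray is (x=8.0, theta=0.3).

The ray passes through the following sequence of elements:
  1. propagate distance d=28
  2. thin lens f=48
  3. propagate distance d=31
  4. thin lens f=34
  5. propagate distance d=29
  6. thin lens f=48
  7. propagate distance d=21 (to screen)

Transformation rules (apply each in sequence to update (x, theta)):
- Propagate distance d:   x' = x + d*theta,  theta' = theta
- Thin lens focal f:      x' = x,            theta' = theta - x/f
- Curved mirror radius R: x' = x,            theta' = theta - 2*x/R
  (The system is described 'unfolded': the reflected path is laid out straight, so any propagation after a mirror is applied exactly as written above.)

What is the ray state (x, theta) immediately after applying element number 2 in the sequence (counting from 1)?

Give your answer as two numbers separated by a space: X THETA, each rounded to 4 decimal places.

Initial: x=8.0000 theta=0.3000
After 1 (propagate distance d=28): x=16.4000 theta=0.3000
After 2 (thin lens f=48): x=16.4000 theta=-1/24 (≈-0.0417)
Rounded to 4 decimal places: x = 16.4000, theta = -0.0417

Answer: 16.4000 -0.0417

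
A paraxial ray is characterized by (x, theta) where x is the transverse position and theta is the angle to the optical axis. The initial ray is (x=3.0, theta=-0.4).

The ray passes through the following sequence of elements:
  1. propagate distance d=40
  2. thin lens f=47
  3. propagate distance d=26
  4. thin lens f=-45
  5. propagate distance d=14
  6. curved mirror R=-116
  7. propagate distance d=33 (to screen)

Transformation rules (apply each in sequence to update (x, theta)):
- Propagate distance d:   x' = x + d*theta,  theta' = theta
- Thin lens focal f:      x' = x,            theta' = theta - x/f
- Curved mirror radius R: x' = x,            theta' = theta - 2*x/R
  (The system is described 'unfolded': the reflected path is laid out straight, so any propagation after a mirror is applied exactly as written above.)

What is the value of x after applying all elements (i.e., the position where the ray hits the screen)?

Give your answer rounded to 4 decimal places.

Answer: -52.0116

Derivation:
Initial: x=3.0000 theta=-0.4000
After 1 (propagate distance d=40): x=-13.0000 theta=-0.4000
After 2 (thin lens f=47): x=-13.0000 theta=-29/235 (≈-0.1234)
After 3 (propagate distance d=26): x=-3809/235 (≈-16.2085) theta=-29/235 (≈-0.1234)
After 4 (thin lens f=-45): x=-3809/235 (≈-16.2085) theta=-5114/10575 (≈-0.4836)
After 5 (propagate distance d=14): x=-243001/10575 (≈-22.9788) theta=-5114/10575 (≈-0.4836)
After 6 (curved mirror R=-116): x=-243001/10575 (≈-22.9788) theta=-59957/68150 (≈-0.8798)
After 7 (propagate distance d=33 (to screen)): x=-31901287/613350 (≈-52.0116) theta=-59957/68150 (≈-0.8798)
Rounded to 4 decimal places: x = -52.0116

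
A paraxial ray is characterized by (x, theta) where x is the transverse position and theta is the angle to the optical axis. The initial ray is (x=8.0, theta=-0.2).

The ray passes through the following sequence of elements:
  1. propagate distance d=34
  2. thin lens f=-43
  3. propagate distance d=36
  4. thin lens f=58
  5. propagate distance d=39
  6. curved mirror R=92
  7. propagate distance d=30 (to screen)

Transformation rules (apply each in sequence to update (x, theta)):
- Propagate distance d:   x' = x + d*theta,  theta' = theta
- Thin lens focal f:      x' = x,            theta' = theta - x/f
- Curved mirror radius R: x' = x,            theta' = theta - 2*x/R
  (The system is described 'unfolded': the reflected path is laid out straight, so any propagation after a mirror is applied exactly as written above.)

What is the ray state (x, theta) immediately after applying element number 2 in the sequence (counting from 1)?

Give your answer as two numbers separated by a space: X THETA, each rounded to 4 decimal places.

Initial: x=8.0000 theta=-0.2000
After 1 (propagate distance d=34): x=1.2000 theta=-0.2000
After 2 (thin lens f=-43): x=1.2000 theta=-37/215 (≈-0.1721)
Rounded to 4 decimal places: x = 1.2000, theta = -0.1721

Answer: 1.2000 -0.1721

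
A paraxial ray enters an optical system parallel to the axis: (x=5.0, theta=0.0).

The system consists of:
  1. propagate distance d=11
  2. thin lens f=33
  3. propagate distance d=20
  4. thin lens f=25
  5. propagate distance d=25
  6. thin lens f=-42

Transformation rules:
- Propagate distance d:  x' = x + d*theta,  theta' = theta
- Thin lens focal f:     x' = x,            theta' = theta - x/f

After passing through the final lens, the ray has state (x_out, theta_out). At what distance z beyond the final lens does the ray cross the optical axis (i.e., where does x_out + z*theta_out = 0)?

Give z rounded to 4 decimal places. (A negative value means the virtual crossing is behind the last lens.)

Answer: -11.8190

Derivation:
Initial: x=5.0000 theta=0.0000
After 1 (propagate distance d=11): x=5.0000 theta=0.0000
After 2 (thin lens f=33): x=5.0000 theta=-5/33 (≈-0.1515)
After 3 (propagate distance d=20): x=65/33 (≈1.9697) theta=-5/33 (≈-0.1515)
After 4 (thin lens f=25): x=65/33 (≈1.9697) theta=-38/165 (≈-0.2303)
After 5 (propagate distance d=25): x=-125/33 (≈-3.7879) theta=-38/165 (≈-0.2303)
After 6 (thin lens f=-42): x=-125/33 (≈-3.7879) theta=-2221/6930 (≈-0.3205)
z_focus = -x_out/theta_out = -(-125/33)/(-2221/6930) = -26250/2221 ≈ -11.8190
Rounded to 4 decimal places: z = -11.8190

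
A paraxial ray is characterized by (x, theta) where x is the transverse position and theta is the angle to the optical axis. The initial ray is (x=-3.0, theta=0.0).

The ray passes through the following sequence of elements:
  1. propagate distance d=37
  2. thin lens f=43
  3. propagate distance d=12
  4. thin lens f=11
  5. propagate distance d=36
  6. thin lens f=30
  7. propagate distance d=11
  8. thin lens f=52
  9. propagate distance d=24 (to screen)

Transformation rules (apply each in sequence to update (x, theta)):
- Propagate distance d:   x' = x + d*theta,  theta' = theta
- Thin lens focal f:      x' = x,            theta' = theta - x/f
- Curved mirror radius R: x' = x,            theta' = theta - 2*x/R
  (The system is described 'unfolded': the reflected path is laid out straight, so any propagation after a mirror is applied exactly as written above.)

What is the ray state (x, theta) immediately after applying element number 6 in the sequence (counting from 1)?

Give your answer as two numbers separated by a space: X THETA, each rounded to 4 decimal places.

Initial: x=-3.0000 theta=0.0000
After 1 (propagate distance d=37): x=-3.0000 theta=0.0000
After 2 (thin lens f=43): x=-3.0000 theta=3/43 (≈0.0698)
After 3 (propagate distance d=12): x=-93/43 (≈-2.1628) theta=3/43 (≈0.0698)
After 4 (thin lens f=11): x=-93/43 (≈-2.1628) theta=126/473 (≈0.2664)
After 5 (propagate distance d=36): x=3513/473 (≈7.4271) theta=126/473 (≈0.2664)
After 6 (thin lens f=30): x=3513/473 (≈7.4271) theta=89/4730 (≈0.0188)
Rounded to 4 decimal places: x = 7.4271, theta = 0.0188

Answer: 7.4271 0.0188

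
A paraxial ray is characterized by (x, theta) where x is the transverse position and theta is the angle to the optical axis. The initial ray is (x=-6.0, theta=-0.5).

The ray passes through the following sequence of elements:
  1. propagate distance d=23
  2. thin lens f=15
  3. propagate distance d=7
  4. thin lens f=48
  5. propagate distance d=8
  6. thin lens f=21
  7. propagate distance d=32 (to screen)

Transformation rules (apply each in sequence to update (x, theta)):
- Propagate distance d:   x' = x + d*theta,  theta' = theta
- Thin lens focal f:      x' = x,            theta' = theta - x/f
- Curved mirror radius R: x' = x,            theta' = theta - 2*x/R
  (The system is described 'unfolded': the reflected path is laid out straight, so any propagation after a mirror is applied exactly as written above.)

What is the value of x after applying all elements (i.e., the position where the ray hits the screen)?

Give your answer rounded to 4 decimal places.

Answer: 32.6971

Derivation:
Initial: x=-6.0000 theta=-0.5000
After 1 (propagate distance d=23): x=-17.5000 theta=-0.5000
After 2 (thin lens f=15): x=-17.5000 theta=2/3 (≈0.6667)
After 3 (propagate distance d=7): x=-77/6 (≈-12.8333) theta=2/3 (≈0.6667)
After 4 (thin lens f=48): x=-77/6 (≈-12.8333) theta=269/288 (≈0.9340)
After 5 (propagate distance d=8): x=-193/36 (≈-5.3611) theta=269/288 (≈0.9340)
After 6 (thin lens f=21): x=-193/36 (≈-5.3611) theta=7193/6048 (≈1.1893)
After 7 (propagate distance d=32 (to screen)): x=24719/756 (≈32.6971) theta=7193/6048 (≈1.1893)
Rounded to 4 decimal places: x = 32.6971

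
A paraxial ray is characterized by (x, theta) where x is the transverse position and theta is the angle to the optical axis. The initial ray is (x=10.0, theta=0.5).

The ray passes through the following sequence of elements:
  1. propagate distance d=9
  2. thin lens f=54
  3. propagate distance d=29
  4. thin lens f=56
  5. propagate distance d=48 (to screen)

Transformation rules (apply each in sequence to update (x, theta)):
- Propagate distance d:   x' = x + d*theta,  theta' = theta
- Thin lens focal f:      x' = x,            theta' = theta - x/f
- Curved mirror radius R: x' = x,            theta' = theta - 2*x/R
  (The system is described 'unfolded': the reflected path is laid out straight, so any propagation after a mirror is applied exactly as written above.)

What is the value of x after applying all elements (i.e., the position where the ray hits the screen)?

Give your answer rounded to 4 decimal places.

Initial: x=10.0000 theta=0.5000
After 1 (propagate distance d=9): x=14.5000 theta=0.5000
After 2 (thin lens f=54): x=14.5000 theta=25/108 (≈0.2315)
After 3 (propagate distance d=29): x=2291/108 (≈21.2130) theta=25/108 (≈0.2315)
After 4 (thin lens f=56): x=2291/108 (≈21.2130) theta=-33/224 (≈-0.1473)
After 5 (propagate distance d=48 (to screen)): x=10691/756 (≈14.1415) theta=-33/224 (≈-0.1473)
Rounded to 4 decimal places: x = 14.1415

Answer: 14.1415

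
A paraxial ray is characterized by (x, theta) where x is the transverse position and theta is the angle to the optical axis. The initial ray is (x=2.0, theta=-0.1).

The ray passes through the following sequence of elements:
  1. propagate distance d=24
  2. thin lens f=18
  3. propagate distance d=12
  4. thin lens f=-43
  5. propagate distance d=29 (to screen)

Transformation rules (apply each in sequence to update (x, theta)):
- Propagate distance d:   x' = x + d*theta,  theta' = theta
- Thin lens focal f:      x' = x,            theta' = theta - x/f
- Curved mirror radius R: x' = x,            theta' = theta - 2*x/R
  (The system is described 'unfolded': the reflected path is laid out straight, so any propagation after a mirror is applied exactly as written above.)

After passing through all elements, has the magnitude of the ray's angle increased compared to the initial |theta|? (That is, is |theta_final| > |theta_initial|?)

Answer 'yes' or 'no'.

Initial: x=2.0000 theta=-0.1000
After 1 (propagate distance d=24): x=-0.4000 theta=-0.1000
After 2 (thin lens f=18): x=-0.4000 theta=-7/90 (≈-0.0778)
After 3 (propagate distance d=12): x=-4/3 (≈-1.3333) theta=-7/90 (≈-0.0778)
After 4 (thin lens f=-43): x=-4/3 (≈-1.3333) theta=-421/3870 (≈-0.1088)
After 5 (propagate distance d=29 (to screen)): x=-17369/3870 (≈-4.4881) theta=-421/3870 (≈-0.1088)
|theta_initial|=0.1000 |theta_final|=421/3870 (≈0.1088) -> increased

Answer: yes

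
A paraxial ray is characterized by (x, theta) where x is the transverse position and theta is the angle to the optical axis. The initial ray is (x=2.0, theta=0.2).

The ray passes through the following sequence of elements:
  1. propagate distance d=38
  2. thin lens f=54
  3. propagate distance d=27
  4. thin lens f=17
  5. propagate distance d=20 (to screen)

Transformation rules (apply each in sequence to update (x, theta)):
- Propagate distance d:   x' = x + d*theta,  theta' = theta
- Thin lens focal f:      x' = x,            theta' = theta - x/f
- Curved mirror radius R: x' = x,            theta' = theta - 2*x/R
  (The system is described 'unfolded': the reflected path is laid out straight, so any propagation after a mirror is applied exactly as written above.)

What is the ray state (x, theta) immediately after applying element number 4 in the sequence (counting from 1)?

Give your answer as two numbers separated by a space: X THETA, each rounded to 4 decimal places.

Answer: 10.2000 -0.5778

Derivation:
Initial: x=2.0000 theta=0.2000
After 1 (propagate distance d=38): x=9.6000 theta=0.2000
After 2 (thin lens f=54): x=9.6000 theta=1/45 (≈0.0222)
After 3 (propagate distance d=27): x=10.2000 theta=1/45 (≈0.0222)
After 4 (thin lens f=17): x=10.2000 theta=-26/45 (≈-0.5778)
Rounded to 4 decimal places: x = 10.2000, theta = -0.5778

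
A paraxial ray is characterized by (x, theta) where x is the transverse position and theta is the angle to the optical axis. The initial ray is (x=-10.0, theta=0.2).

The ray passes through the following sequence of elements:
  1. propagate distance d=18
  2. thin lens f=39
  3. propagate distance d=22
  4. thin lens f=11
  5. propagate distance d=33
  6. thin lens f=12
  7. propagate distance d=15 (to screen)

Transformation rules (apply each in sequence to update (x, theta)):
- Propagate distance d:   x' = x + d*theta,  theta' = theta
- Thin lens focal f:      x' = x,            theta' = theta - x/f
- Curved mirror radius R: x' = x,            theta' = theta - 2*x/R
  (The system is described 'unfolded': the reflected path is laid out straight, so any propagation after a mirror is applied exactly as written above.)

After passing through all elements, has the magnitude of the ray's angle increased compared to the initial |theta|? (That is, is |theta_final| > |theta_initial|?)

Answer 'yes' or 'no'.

Initial: x=-10.0000 theta=0.2000
After 1 (propagate distance d=18): x=-6.4000 theta=0.2000
After 2 (thin lens f=39): x=-6.4000 theta=71/195 (≈0.3641)
After 3 (propagate distance d=22): x=314/195 (≈1.6103) theta=71/195 (≈0.3641)
After 4 (thin lens f=11): x=314/195 (≈1.6103) theta=467/2145 (≈0.2177)
After 5 (propagate distance d=33): x=343/39 (≈8.7949) theta=467/2145 (≈0.2177)
After 6 (thin lens f=12): x=343/39 (≈8.7949) theta=-13261/25740 (≈-0.5152)
After 7 (propagate distance d=15 (to screen)): x=1831/1716 (≈1.0670) theta=-13261/25740 (≈-0.5152)
|theta_initial|=0.2000 |theta_final|=13261/25740 (≈0.5152) -> increased

Answer: yes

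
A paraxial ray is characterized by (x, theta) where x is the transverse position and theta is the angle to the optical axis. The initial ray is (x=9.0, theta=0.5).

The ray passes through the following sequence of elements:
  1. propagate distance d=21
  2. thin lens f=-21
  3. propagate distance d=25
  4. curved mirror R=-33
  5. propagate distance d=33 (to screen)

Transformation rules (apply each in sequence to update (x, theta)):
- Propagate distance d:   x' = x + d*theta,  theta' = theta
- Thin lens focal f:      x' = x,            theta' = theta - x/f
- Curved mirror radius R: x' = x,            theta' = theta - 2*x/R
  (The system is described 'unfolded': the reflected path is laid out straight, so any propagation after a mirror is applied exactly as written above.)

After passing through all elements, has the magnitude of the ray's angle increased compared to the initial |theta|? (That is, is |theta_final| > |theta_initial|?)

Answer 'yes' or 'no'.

Initial: x=9.0000 theta=0.5000
After 1 (propagate distance d=21): x=19.5000 theta=0.5000
After 2 (thin lens f=-21): x=19.5000 theta=10/7 (≈1.4286)
After 3 (propagate distance d=25): x=773/14 (≈55.2143) theta=10/7 (≈1.4286)
After 4 (curved mirror R=-33): x=773/14 (≈55.2143) theta=1103/231 (≈4.7749)
After 5 (propagate distance d=33 (to screen)): x=2979/14 (≈212.7857) theta=1103/231 (≈4.7749)
|theta_initial|=0.5000 |theta_final|=1103/231 (≈4.7749) -> increased

Answer: yes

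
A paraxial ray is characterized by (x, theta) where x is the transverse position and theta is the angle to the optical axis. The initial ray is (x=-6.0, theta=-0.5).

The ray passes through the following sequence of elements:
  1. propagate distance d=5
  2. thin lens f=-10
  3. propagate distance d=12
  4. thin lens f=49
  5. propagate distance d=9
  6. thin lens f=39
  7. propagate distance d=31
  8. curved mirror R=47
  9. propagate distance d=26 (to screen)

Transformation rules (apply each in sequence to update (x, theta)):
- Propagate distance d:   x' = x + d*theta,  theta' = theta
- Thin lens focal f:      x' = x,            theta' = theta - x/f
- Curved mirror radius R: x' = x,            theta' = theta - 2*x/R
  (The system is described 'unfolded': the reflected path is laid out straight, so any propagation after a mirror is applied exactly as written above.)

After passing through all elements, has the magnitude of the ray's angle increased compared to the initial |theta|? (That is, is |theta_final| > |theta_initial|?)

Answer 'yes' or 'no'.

Answer: yes

Derivation:
Initial: x=-6.0000 theta=-0.5000
After 1 (propagate distance d=5): x=-8.5000 theta=-0.5000
After 2 (thin lens f=-10): x=-8.5000 theta=-1.3500
After 3 (propagate distance d=12): x=-24.7000 theta=-1.3500
After 4 (thin lens f=49): x=-24.7000 theta=-829/980 (≈-0.8459)
After 5 (propagate distance d=9): x=-31667/980 (≈-32.3133) theta=-829/980 (≈-0.8459)
After 6 (thin lens f=39): x=-31667/980 (≈-32.3133) theta=-166/9555 (≈-0.0174)
After 7 (propagate distance d=31): x=-179371/5460 (≈-32.8518) theta=-166/9555 (≈-0.0174)
After 8 (curved mirror R=47): x=-179371/5460 (≈-32.8518) theta=413331/299390 (≈1.3806)
After 9 (propagate distance d=26 (to screen)): x=5466577/1796340 (≈3.0432) theta=413331/299390 (≈1.3806)
|theta_initial|=0.5000 |theta_final|=413331/299390 (≈1.3806) -> increased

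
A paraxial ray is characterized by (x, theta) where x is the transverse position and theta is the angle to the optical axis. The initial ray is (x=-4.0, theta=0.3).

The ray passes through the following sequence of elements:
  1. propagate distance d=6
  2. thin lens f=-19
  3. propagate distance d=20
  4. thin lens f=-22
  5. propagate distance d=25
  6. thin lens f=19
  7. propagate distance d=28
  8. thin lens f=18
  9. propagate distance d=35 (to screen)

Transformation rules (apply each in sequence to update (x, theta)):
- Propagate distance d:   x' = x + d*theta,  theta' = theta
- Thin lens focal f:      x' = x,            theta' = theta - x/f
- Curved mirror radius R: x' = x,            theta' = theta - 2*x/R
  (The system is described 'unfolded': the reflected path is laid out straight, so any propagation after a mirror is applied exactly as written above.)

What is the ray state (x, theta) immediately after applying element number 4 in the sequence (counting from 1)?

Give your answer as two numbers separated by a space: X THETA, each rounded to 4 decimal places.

Answer: 1.4842 0.2517

Derivation:
Initial: x=-4.0000 theta=0.3000
After 1 (propagate distance d=6): x=-2.2000 theta=0.3000
After 2 (thin lens f=-19): x=-2.2000 theta=7/38 (≈0.1842)
After 3 (propagate distance d=20): x=141/95 (≈1.4842) theta=7/38 (≈0.1842)
After 4 (thin lens f=-22): x=141/95 (≈1.4842) theta=263/1045 (≈0.2517)
Rounded to 4 decimal places: x = 1.4842, theta = 0.2517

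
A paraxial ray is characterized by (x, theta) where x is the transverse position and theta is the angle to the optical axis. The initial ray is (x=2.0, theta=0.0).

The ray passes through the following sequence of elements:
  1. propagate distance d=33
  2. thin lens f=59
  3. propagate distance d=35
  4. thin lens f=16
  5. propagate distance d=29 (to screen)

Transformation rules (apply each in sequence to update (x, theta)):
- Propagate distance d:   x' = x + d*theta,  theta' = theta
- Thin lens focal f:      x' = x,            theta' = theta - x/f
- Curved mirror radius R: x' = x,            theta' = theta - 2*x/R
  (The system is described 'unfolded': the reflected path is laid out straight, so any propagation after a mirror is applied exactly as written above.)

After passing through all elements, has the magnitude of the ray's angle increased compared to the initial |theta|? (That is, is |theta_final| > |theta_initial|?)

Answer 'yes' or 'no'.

Answer: yes

Derivation:
Initial: x=2.0000 theta=0.0000
After 1 (propagate distance d=33): x=2.0000 theta=0.0000
After 2 (thin lens f=59): x=2.0000 theta=-2/59 (≈-0.0339)
After 3 (propagate distance d=35): x=48/59 (≈0.8136) theta=-2/59 (≈-0.0339)
After 4 (thin lens f=16): x=48/59 (≈0.8136) theta=-5/59 (≈-0.0847)
After 5 (propagate distance d=29 (to screen)): x=-97/59 (≈-1.6441) theta=-5/59 (≈-0.0847)
|theta_initial|=0.0000 |theta_final|=5/59 (≈0.0847) -> increased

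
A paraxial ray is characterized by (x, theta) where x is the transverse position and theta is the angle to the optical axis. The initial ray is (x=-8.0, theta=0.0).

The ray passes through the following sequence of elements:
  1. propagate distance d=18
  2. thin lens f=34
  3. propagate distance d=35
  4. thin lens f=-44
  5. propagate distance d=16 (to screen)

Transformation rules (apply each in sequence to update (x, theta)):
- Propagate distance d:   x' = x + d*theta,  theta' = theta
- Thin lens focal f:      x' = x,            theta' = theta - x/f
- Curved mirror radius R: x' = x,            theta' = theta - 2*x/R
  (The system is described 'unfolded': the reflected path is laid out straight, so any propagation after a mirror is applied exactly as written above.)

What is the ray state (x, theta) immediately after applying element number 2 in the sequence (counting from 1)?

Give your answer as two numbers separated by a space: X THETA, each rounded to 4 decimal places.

Initial: x=-8.0000 theta=0.0000
After 1 (propagate distance d=18): x=-8.0000 theta=0.0000
After 2 (thin lens f=34): x=-8.0000 theta=4/17 (≈0.2353)
Rounded to 4 decimal places: x = -8.0000, theta = 0.2353

Answer: -8.0000 0.2353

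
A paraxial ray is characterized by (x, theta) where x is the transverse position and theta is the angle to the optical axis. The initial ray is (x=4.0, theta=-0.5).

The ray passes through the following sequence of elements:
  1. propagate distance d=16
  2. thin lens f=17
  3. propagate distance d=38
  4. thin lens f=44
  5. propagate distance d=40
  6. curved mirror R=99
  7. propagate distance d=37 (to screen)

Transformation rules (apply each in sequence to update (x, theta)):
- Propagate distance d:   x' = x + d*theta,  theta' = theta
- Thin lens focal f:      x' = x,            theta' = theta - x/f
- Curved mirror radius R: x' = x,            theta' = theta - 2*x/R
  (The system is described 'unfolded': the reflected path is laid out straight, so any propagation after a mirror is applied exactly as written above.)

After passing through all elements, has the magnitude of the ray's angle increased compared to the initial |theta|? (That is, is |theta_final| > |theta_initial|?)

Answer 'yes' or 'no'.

Initial: x=4.0000 theta=-0.5000
After 1 (propagate distance d=16): x=-4.0000 theta=-0.5000
After 2 (thin lens f=17): x=-4.0000 theta=-9/34 (≈-0.2647)
After 3 (propagate distance d=38): x=-239/17 (≈-14.0588) theta=-9/34 (≈-0.2647)
After 4 (thin lens f=44): x=-239/17 (≈-14.0588) theta=41/748 (≈0.0548)
After 5 (propagate distance d=40): x=-2219/187 (≈-11.8663) theta=41/748 (≈0.0548)
After 6 (curved mirror R=99): x=-2219/187 (≈-11.8663) theta=1283/4356 (≈0.2945)
After 7 (propagate distance d=37 (to screen)): x=-71717/74052 (≈-0.9685) theta=1283/4356 (≈0.2945)
|theta_initial|=0.5000 |theta_final|=1283/4356 (≈0.2945) -> not increased

Answer: no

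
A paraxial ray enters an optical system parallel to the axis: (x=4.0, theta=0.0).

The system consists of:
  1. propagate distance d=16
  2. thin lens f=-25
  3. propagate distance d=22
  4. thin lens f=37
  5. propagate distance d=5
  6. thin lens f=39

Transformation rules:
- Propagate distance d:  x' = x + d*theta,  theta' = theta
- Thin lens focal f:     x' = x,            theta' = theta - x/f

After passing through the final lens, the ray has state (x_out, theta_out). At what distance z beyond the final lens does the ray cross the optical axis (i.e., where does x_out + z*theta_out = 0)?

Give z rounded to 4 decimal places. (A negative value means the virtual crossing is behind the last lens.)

Answer: 31.6840

Derivation:
Initial: x=4.0000 theta=0.0000
After 1 (propagate distance d=16): x=4.0000 theta=0.0000
After 2 (thin lens f=-25): x=4.0000 theta=0.1600
After 3 (propagate distance d=22): x=7.5200 theta=0.1600
After 4 (thin lens f=37): x=7.5200 theta=-8/185 (≈-0.0432)
After 5 (propagate distance d=5): x=6756/925 (≈7.3038) theta=-8/185 (≈-0.0432)
After 6 (thin lens f=39): x=6756/925 (≈7.3038) theta=-2772/12025 (≈-0.2305)
z_focus = -x_out/theta_out = -(6756/925)/(-2772/12025) = 7319/231 ≈ 31.6840
Rounded to 4 decimal places: z = 31.6840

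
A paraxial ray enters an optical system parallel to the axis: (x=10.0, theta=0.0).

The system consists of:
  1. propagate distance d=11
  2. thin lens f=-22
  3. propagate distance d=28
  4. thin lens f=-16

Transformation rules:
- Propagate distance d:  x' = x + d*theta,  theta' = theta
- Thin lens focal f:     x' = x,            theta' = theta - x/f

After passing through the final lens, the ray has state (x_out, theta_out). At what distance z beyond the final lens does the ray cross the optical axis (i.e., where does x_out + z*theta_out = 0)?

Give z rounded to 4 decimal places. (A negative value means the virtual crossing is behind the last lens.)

Answer: -12.1212

Derivation:
Initial: x=10.0000 theta=0.0000
After 1 (propagate distance d=11): x=10.0000 theta=0.0000
After 2 (thin lens f=-22): x=10.0000 theta=5/11 (≈0.4545)
After 3 (propagate distance d=28): x=250/11 (≈22.7273) theta=5/11 (≈0.4545)
After 4 (thin lens f=-16): x=250/11 (≈22.7273) theta=1.8750
z_focus = -x_out/theta_out = -(250/11)/(1.8750) = -400/33 ≈ -12.1212
Rounded to 4 decimal places: z = -12.1212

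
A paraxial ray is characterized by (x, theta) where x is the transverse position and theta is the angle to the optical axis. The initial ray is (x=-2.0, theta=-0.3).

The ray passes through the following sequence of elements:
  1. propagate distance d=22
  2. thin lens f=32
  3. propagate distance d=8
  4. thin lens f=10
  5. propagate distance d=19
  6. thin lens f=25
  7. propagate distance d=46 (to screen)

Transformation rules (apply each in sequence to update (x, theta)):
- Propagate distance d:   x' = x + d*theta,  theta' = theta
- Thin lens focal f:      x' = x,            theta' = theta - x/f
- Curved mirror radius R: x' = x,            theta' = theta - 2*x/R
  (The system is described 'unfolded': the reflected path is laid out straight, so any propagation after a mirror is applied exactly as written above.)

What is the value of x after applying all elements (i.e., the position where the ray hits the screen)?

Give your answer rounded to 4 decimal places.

Initial: x=-2.0000 theta=-0.3000
After 1 (propagate distance d=22): x=-8.6000 theta=-0.3000
After 2 (thin lens f=32): x=-8.6000 theta=-1/32 (≈-0.0313)
After 3 (propagate distance d=8): x=-8.8500 theta=-1/32 (≈-0.0313)
After 4 (thin lens f=10): x=-8.8500 theta=683/800 (≈0.8538)
After 5 (propagate distance d=19): x=5897/800 (≈7.3713) theta=683/800 (≈0.8538)
After 6 (thin lens f=25): x=5897/800 (≈7.3713) theta=0.5589
After 7 (propagate distance d=46 (to screen)): x=661613/20000 (≈33.0807) theta=0.5589
Rounded to 4 decimal places: x = 33.0807

Answer: 33.0807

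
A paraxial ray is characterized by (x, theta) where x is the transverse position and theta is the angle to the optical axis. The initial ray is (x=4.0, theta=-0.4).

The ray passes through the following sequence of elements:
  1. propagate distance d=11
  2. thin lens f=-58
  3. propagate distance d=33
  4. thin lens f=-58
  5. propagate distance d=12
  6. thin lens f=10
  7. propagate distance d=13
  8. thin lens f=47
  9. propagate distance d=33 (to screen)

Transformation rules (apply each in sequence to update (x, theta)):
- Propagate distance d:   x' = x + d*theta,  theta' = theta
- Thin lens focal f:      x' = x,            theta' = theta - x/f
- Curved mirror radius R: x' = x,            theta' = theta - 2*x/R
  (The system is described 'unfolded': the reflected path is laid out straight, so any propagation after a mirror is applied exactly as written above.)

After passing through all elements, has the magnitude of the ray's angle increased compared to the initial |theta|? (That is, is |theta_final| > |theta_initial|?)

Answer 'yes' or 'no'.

Answer: yes

Derivation:
Initial: x=4.0000 theta=-0.4000
After 1 (propagate distance d=11): x=-0.4000 theta=-0.4000
After 2 (thin lens f=-58): x=-0.4000 theta=-59/145 (≈-0.4069)
After 3 (propagate distance d=33): x=-401/29 (≈-13.8276) theta=-59/145 (≈-0.4069)
After 4 (thin lens f=-58): x=-401/29 (≈-13.8276) theta=-5427/8410 (≈-0.6453)
After 5 (propagate distance d=12): x=-90707/4205 (≈-21.5712) theta=-5427/8410 (≈-0.6453)
After 6 (thin lens f=10): x=-90707/4205 (≈-21.5712) theta=31786/21025 (≈1.5118)
After 7 (propagate distance d=13): x=-40317/21025 (≈-1.9176) theta=31786/21025 (≈1.5118)
After 8 (thin lens f=47): x=-40317/21025 (≈-1.9176) theta=1534259/988175 (≈1.5526)
After 9 (propagate distance d=33 (to screen)): x=48735648/988175 (≈49.3188) theta=1534259/988175 (≈1.5526)
|theta_initial|=0.4000 |theta_final|=1534259/988175 (≈1.5526) -> increased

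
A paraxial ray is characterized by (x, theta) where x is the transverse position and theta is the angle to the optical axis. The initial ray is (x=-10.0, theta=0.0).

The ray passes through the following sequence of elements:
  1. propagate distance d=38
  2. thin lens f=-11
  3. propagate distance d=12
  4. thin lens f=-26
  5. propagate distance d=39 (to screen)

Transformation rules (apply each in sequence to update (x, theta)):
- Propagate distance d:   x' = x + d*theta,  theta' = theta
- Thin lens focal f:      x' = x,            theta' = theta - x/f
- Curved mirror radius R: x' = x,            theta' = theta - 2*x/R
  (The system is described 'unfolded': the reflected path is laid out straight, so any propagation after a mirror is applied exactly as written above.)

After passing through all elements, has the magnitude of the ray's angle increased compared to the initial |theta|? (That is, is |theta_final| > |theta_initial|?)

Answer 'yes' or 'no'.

Answer: yes

Derivation:
Initial: x=-10.0000 theta=0.0000
After 1 (propagate distance d=38): x=-10.0000 theta=0.0000
After 2 (thin lens f=-11): x=-10.0000 theta=-10/11 (≈-0.9091)
After 3 (propagate distance d=12): x=-230/11 (≈-20.9091) theta=-10/11 (≈-0.9091)
After 4 (thin lens f=-26): x=-230/11 (≈-20.9091) theta=-245/143 (≈-1.7133)
After 5 (propagate distance d=39 (to screen)): x=-965/11 (≈-87.7273) theta=-245/143 (≈-1.7133)
|theta_initial|=0.0000 |theta_final|=245/143 (≈1.7133) -> increased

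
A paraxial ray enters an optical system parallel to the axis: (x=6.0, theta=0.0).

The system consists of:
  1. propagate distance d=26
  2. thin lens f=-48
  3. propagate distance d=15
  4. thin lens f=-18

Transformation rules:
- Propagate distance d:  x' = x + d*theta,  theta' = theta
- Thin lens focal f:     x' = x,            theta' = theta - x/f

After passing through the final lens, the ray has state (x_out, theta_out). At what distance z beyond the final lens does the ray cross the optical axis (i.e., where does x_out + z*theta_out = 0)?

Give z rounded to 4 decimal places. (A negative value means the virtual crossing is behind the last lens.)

Initial: x=6.0000 theta=0.0000
After 1 (propagate distance d=26): x=6.0000 theta=0.0000
After 2 (thin lens f=-48): x=6.0000 theta=0.1250
After 3 (propagate distance d=15): x=7.8750 theta=0.1250
After 4 (thin lens f=-18): x=7.8750 theta=0.5625
z_focus = -x_out/theta_out = -(7.8750)/(0.5625) = -14.0000
Rounded to 4 decimal places: z = -14.0000

Answer: -14.0000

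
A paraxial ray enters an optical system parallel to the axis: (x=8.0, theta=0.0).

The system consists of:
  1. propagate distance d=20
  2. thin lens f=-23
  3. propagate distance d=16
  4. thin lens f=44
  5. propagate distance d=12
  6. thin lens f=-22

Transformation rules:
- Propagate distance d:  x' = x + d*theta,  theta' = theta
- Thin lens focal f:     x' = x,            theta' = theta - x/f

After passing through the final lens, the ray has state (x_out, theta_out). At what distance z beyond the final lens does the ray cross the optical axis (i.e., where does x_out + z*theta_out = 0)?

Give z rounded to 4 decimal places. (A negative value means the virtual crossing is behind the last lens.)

Answer: -20.7169

Derivation:
Initial: x=8.0000 theta=0.0000
After 1 (propagate distance d=20): x=8.0000 theta=0.0000
After 2 (thin lens f=-23): x=8.0000 theta=8/23 (≈0.3478)
After 3 (propagate distance d=16): x=312/23 (≈13.5652) theta=8/23 (≈0.3478)
After 4 (thin lens f=44): x=312/23 (≈13.5652) theta=10/253 (≈0.0395)
After 5 (propagate distance d=12): x=3552/253 (≈14.0395) theta=10/253 (≈0.0395)
After 6 (thin lens f=-22): x=3552/253 (≈14.0395) theta=82/121 (≈0.6777)
z_focus = -x_out/theta_out = -(3552/253)/(82/121) = -19536/943 ≈ -20.7169
Rounded to 4 decimal places: z = -20.7169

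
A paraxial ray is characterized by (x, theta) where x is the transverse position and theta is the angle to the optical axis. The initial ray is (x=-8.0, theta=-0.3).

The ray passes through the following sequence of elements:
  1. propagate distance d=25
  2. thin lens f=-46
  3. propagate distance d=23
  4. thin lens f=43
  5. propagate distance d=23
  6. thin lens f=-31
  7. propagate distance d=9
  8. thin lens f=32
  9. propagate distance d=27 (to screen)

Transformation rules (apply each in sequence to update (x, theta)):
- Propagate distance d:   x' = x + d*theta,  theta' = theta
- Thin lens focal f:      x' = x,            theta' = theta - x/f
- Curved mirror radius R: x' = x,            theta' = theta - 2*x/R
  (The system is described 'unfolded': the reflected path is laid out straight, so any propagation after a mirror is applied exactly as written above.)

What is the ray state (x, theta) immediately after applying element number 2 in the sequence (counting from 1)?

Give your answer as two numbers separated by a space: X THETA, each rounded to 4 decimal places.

Answer: -15.5000 -0.6370

Derivation:
Initial: x=-8.0000 theta=-0.3000
After 1 (propagate distance d=25): x=-15.5000 theta=-0.3000
After 2 (thin lens f=-46): x=-15.5000 theta=-293/460 (≈-0.6370)
Rounded to 4 decimal places: x = -15.5000, theta = -0.6370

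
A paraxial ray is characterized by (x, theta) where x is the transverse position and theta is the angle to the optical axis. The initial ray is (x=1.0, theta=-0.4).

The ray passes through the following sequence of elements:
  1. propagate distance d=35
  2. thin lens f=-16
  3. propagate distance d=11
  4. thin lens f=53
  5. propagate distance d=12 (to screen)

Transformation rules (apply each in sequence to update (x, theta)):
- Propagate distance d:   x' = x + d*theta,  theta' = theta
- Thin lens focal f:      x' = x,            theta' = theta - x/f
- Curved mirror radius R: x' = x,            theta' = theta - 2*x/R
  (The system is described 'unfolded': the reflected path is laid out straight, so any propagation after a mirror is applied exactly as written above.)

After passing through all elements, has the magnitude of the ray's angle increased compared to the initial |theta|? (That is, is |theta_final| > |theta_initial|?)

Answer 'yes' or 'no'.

Answer: yes

Derivation:
Initial: x=1.0000 theta=-0.4000
After 1 (propagate distance d=35): x=-13.0000 theta=-0.4000
After 2 (thin lens f=-16): x=-13.0000 theta=-1.2125
After 3 (propagate distance d=11): x=-26.3375 theta=-1.2125
After 4 (thin lens f=53): x=-26.3375 theta=-1517/2120 (≈-0.7156)
After 5 (propagate distance d=12 (to screen)): x=-148079/4240 (≈-34.9243) theta=-1517/2120 (≈-0.7156)
|theta_initial|=0.4000 |theta_final|=1517/2120 (≈0.7156) -> increased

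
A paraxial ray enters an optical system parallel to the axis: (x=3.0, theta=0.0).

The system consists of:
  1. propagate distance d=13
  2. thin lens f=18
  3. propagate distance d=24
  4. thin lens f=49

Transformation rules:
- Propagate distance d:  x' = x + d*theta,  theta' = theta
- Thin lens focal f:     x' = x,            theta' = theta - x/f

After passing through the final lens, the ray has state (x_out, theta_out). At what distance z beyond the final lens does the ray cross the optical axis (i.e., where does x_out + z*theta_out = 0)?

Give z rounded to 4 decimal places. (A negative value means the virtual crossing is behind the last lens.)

Answer: -6.8372

Derivation:
Initial: x=3.0000 theta=0.0000
After 1 (propagate distance d=13): x=3.0000 theta=0.0000
After 2 (thin lens f=18): x=3.0000 theta=-1/6 (≈-0.1667)
After 3 (propagate distance d=24): x=-1.0000 theta=-1/6 (≈-0.1667)
After 4 (thin lens f=49): x=-1.0000 theta=-43/294 (≈-0.1463)
z_focus = -x_out/theta_out = -(-1.0000)/(-43/294) = -294/43 ≈ -6.8372
Rounded to 4 decimal places: z = -6.8372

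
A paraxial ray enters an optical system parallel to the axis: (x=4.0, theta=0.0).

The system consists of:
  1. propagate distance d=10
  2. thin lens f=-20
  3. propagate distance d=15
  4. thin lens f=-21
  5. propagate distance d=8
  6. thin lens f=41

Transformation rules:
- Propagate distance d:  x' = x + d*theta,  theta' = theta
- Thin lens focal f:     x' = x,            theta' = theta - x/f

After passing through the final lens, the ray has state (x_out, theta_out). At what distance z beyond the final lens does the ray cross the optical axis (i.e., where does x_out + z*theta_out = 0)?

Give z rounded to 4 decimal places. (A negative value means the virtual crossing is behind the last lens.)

Answer: -43.5786

Derivation:
Initial: x=4.0000 theta=0.0000
After 1 (propagate distance d=10): x=4.0000 theta=0.0000
After 2 (thin lens f=-20): x=4.0000 theta=0.2000
After 3 (propagate distance d=15): x=7.0000 theta=0.2000
After 4 (thin lens f=-21): x=7.0000 theta=8/15 (≈0.5333)
After 5 (propagate distance d=8): x=169/15 (≈11.2667) theta=8/15 (≈0.5333)
After 6 (thin lens f=41): x=169/15 (≈11.2667) theta=53/205 (≈0.2585)
z_focus = -x_out/theta_out = -(169/15)/(53/205) = -6929/159 ≈ -43.5786
Rounded to 4 decimal places: z = -43.5786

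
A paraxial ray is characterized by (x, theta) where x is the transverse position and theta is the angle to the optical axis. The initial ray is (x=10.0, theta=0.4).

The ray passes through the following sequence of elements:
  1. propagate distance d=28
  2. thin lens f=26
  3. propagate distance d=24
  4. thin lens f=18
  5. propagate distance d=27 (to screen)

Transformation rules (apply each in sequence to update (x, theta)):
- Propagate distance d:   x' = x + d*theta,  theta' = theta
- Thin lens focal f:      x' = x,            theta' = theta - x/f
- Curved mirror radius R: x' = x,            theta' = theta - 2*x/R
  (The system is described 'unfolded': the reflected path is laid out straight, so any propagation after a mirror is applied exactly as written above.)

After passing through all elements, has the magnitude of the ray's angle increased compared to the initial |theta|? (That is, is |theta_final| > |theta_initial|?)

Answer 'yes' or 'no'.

Initial: x=10.0000 theta=0.4000
After 1 (propagate distance d=28): x=21.2000 theta=0.4000
After 2 (thin lens f=26): x=21.2000 theta=-27/65 (≈-0.4154)
After 3 (propagate distance d=24): x=146/13 (≈11.2308) theta=-27/65 (≈-0.4154)
After 4 (thin lens f=18): x=146/13 (≈11.2308) theta=-608/585 (≈-1.0393)
After 5 (propagate distance d=27 (to screen)): x=-1094/65 (≈-16.8308) theta=-608/585 (≈-1.0393)
|theta_initial|=0.4000 |theta_final|=608/585 (≈1.0393) -> increased

Answer: yes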